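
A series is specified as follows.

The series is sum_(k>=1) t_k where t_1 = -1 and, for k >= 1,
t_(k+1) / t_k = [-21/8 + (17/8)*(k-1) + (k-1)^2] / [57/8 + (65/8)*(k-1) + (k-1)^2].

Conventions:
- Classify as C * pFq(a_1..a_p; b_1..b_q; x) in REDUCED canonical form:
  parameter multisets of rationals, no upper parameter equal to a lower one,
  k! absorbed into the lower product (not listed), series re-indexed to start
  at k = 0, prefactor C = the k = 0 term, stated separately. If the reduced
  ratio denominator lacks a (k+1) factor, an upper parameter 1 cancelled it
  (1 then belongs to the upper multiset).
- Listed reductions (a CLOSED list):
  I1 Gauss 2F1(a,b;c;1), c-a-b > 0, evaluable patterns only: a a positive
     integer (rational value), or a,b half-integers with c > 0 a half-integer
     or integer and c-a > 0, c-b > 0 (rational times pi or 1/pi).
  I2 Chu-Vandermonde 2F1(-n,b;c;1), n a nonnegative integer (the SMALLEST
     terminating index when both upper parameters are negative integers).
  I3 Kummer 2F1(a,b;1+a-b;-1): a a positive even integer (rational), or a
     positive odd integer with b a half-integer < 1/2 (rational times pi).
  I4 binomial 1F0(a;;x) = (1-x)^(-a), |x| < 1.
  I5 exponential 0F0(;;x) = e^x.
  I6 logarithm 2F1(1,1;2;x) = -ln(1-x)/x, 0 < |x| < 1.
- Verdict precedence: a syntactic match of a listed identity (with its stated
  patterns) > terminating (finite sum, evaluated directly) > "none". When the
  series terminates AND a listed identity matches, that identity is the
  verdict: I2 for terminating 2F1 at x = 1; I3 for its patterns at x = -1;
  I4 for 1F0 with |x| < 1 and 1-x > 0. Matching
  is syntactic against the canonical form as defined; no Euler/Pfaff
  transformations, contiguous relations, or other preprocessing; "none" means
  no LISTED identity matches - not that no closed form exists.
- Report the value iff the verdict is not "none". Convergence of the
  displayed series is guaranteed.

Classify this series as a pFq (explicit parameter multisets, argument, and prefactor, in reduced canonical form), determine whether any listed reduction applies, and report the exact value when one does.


Key step: x = 1 and roots of the ratio polynomials (prefactor -1) are the negated parameters.
Consecutive-term ratio: r(k) = 1 * (k-7/8) (k+3) / [(k+57/8) (k+1)] - rational in k. x = 1; t_0 = -1; negate the roots.

Reduced: x = 1, 2F1, upper = {-7/8, 3}, lower = {57/8}, C = -1. Verdict: Gauss (I1, integer-parameter pattern) matches (x = 1: the Gamma ratio telescopes since c-a-b = 5 > 0 and a = 3 in Z>0). Exact value: -3157/5120.


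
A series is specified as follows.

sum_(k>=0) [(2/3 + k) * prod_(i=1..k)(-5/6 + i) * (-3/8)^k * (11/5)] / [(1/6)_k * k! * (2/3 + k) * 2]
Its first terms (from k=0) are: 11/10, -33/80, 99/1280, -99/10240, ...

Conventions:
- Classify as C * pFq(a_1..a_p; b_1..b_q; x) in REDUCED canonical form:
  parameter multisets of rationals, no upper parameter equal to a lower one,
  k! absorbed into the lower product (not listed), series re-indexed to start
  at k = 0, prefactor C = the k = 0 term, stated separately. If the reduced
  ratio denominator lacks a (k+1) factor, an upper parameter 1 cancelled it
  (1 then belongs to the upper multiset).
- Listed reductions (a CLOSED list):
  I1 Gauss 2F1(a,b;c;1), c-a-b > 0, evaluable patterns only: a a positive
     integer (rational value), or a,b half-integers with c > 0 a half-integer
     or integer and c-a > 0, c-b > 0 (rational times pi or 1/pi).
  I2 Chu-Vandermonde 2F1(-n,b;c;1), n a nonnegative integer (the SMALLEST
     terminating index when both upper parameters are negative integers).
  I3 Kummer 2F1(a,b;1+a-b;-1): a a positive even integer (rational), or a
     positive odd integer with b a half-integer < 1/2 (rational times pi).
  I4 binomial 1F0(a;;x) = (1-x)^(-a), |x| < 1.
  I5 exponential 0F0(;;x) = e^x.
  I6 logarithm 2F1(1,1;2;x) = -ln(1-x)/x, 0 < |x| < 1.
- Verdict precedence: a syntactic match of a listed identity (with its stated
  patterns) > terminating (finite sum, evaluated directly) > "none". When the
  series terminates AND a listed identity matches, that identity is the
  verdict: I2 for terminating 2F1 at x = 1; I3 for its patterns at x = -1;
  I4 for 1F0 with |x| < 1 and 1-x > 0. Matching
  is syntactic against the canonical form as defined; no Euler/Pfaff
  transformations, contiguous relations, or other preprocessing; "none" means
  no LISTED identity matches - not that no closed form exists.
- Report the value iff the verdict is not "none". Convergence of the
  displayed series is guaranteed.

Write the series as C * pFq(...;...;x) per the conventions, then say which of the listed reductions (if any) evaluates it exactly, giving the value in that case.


Key step: with t_0 = 11/10, the running product (C = 11/10, x = -3/8) telescopes to a rising factorial.
Term ratio: r(k) = (-3/8) * 1 / [(k+1)] ; factor over Q: parameters, x = (-3/8), and C = 11/10.

Prefactor 11/10, argument -3/8: 0F0 with upper {-} over lower {-}. Verdict: the exponential series (I5) matches (the 0F0 exponential series at x = -3/8). Its exact value is (11/10) * e^(-3/8).


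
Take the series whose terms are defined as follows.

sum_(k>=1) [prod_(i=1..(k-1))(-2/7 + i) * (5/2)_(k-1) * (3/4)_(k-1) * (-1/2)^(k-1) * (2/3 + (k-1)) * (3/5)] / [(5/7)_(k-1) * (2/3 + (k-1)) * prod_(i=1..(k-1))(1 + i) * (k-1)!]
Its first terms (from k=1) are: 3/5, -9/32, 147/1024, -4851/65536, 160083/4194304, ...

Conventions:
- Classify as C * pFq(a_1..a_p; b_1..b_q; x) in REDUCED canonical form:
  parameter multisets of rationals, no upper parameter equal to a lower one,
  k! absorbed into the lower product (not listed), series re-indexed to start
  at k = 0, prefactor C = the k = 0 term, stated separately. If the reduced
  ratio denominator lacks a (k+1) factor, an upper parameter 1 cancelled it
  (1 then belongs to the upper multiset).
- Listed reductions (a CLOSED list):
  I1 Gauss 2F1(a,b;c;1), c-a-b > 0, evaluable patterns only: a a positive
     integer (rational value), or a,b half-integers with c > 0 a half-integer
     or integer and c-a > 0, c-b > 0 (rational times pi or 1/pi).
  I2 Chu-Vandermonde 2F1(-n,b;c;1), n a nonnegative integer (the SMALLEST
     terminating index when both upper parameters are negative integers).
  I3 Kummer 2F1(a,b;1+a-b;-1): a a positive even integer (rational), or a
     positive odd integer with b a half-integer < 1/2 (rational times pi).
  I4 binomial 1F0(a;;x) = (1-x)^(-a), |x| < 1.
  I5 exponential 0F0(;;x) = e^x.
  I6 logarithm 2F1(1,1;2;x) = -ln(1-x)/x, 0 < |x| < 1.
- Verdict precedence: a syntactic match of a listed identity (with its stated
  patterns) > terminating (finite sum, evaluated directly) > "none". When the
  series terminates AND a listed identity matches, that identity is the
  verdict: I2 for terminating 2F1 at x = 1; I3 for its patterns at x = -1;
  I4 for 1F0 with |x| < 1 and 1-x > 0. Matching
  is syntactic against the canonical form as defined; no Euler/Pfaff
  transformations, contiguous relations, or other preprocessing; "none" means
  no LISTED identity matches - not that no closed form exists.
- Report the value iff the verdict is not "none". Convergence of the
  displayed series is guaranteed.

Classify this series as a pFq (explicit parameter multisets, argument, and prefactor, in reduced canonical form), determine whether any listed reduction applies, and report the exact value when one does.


With C = 3/5: the canonical form is 2F1(3/4, 5/2; 2; -1/2). Verdict: none - this 2F1 at x = -1/2 matches no listed pattern, and upper {3/4, 5/2} holds no stopper.

Key observation: t_0 = 3/5 here, and the running product (C = 3/5) telescopes to a rising factorial.
Consecutive-term ratio: r(k) = (-1/2) * (k+3/4) (k+5/2) / [(k+2) (k+1)] - rational; roots negated = parameters, x = (-1/2), C = 3/5.


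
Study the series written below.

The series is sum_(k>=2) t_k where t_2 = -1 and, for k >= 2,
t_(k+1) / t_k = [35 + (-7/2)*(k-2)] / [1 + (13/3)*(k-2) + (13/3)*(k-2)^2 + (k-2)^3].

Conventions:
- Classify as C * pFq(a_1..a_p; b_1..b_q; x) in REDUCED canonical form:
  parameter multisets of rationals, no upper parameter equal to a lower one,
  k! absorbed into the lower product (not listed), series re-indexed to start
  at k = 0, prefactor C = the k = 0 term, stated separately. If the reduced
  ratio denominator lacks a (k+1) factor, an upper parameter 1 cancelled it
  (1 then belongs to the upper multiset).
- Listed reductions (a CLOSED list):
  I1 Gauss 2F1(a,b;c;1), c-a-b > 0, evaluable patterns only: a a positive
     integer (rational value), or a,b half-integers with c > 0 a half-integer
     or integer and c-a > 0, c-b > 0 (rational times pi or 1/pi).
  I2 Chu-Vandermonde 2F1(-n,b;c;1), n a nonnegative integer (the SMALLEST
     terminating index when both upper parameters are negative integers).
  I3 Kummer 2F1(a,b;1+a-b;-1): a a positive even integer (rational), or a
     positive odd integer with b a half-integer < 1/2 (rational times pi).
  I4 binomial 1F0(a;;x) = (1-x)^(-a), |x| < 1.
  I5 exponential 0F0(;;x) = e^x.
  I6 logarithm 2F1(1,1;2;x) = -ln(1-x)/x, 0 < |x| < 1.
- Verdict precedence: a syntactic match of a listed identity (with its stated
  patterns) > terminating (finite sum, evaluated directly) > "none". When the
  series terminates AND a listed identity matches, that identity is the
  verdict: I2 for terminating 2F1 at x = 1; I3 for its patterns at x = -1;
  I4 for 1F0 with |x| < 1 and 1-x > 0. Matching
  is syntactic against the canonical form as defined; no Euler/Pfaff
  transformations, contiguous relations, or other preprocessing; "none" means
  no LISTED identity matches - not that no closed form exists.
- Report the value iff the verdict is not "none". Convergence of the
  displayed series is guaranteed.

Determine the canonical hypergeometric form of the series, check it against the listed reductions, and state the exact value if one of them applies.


With C = -1: the canonical form is 1F2(-10; 1/3, 3; -7/2). Verdict: terminating at k = 10: the factor (-10)_k kills every later term; summing the 11 survivors is exact. Exact value: -12591898010707456629/50142065459200000.

Key step: with t_0 = -1, factor the ratio over Q (prefactor -1): negated roots = parameters.
Adjacent-term ratio: r(k) = (-7/2) * (k-10) / [(k+1/3) (k+3) (k+1)] ; factor over Q: parameters, x = (-7/2), and C = -1.


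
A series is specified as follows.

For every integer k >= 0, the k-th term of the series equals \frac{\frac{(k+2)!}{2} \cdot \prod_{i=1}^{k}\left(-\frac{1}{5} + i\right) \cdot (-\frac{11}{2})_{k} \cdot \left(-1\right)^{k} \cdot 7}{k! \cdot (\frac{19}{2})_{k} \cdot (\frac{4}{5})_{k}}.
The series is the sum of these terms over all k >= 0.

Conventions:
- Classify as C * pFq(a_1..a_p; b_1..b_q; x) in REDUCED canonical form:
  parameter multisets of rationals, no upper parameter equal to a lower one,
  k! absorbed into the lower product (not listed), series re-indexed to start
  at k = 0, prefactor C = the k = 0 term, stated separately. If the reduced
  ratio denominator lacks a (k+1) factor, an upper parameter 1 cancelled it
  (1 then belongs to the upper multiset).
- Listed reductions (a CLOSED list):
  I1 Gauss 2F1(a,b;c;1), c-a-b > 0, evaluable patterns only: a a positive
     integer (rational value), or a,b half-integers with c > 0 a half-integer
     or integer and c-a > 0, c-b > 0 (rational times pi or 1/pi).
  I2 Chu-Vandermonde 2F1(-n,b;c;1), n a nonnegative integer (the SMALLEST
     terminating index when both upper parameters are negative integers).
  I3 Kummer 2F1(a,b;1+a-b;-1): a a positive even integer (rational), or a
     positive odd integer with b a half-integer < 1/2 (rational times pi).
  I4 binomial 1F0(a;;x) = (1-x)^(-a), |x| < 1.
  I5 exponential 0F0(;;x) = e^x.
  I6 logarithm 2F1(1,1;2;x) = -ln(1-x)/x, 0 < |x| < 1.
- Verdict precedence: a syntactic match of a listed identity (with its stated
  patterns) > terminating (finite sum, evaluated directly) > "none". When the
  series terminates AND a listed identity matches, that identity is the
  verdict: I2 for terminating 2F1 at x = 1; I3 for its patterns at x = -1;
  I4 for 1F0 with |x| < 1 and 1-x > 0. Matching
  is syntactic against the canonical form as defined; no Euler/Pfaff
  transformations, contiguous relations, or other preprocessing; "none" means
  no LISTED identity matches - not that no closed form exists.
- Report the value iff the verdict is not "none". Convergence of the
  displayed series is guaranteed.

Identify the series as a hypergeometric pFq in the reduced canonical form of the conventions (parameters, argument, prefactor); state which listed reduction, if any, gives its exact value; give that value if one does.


Reduced: x = -1, 2F1, upper = {-\frac{11}{2}, 3}, lower = {\frac{19}{2}}, C = 7. Verdict: Kummer's theorem (I3) fires (x = -1; c = \frac{19}{2} equals 1+a-b for upper {-\frac{11}{2}, 3}: listed pattern). Its exact value is \frac{765765}{65536} \cdot \pi.

Key observation: x = -1 and the running product (C = 7) telescopes to a rising factorial.
Ratio: r(k) = -1 * (k-\frac{11}{2}) (k+3) / [(k+\frac{19}{2}) (k+1)] - poly over poly, x = -1 from leading terms; C = 7 at k = 0.


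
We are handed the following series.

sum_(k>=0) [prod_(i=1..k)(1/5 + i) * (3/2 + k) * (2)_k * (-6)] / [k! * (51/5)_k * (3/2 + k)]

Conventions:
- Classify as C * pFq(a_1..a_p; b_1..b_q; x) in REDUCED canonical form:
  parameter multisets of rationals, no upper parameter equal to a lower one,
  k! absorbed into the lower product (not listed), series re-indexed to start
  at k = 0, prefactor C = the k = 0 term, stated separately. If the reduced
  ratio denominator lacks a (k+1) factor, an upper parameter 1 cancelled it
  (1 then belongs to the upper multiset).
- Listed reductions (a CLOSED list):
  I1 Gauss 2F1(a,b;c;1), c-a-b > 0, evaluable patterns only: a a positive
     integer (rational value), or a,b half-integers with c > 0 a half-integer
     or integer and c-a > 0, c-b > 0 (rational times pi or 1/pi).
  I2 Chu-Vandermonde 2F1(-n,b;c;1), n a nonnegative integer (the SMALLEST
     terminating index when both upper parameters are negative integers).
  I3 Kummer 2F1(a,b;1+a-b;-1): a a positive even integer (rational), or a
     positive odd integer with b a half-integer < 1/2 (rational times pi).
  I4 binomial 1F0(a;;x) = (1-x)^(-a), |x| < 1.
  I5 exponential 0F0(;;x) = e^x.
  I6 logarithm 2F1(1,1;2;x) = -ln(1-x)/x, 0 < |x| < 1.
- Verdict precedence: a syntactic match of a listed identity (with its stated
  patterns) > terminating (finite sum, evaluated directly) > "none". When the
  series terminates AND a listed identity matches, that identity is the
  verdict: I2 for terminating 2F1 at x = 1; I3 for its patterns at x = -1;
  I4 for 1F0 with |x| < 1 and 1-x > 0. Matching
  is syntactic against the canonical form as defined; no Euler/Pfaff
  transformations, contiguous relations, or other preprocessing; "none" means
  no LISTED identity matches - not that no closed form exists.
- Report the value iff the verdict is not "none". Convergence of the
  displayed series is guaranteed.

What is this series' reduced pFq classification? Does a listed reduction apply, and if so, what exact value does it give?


Classification (C = -6): 2F1 with upper {6/5, 2}, lower {51/5}, argument x = 1. Verdict: this is Gauss's theorem (I1) (x = 1: the Gamma ratio telescopes since c-a-b = 7 > 0 and a = 2 in Z>0). Hence: -2829/350.

Key step: x = 1 and the running product (C = -6, x = 1) telescopes to a rising factorial.
Step ratio: r(k) = 1 * (k+6/5) (k+2) / [(k+51/5) (k+1)] - rational in k, leading ratio 1; with t_0 = -6, classification follows.


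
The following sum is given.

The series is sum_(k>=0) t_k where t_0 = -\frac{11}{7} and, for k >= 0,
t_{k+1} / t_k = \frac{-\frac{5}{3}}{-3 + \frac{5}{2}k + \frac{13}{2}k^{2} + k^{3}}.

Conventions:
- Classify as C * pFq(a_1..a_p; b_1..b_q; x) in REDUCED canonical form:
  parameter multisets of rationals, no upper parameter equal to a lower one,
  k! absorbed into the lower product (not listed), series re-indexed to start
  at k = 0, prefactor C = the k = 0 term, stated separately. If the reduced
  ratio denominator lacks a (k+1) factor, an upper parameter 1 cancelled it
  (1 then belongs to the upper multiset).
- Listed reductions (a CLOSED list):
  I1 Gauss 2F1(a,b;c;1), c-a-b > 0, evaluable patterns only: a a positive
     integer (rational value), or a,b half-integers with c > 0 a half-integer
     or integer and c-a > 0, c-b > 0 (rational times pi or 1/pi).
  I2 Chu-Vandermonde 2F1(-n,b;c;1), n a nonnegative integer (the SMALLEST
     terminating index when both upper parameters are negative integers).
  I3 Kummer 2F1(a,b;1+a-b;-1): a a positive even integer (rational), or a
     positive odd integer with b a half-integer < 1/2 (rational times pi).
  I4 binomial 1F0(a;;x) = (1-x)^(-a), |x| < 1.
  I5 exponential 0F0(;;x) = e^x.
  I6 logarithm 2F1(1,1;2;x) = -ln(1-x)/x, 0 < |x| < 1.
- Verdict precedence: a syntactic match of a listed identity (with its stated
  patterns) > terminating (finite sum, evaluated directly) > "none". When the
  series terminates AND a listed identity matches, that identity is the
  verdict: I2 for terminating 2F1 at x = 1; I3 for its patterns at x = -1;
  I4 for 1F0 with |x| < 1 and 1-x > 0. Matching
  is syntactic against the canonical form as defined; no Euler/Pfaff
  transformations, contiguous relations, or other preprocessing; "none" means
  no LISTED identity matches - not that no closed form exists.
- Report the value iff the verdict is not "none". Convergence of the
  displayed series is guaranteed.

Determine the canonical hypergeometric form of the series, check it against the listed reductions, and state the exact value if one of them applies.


At argument -\frac{5}{3}: a 0F2 with upper {-}, lower {-\frac{1}{2}, 6}, scaled by C = -\frac{11}{7}. Verdict: none. Every listed pattern misses the 0F2 form at -\frac{5}{3}, upper {-}.

The tell: with t_0 = -\frac{11}{7}, factor the ratio over Q (C = -11/7, x = -5/3): negated roots = parameters.
Adjacent-term ratio: r(k) = -\frac{5}{3} * 1 / [(k-\frac{1}{2}) (k+6) (k+1)] - rational; roots negated = parameters, x = -\frac{5}{3}, C = -\frac{11}{7}.


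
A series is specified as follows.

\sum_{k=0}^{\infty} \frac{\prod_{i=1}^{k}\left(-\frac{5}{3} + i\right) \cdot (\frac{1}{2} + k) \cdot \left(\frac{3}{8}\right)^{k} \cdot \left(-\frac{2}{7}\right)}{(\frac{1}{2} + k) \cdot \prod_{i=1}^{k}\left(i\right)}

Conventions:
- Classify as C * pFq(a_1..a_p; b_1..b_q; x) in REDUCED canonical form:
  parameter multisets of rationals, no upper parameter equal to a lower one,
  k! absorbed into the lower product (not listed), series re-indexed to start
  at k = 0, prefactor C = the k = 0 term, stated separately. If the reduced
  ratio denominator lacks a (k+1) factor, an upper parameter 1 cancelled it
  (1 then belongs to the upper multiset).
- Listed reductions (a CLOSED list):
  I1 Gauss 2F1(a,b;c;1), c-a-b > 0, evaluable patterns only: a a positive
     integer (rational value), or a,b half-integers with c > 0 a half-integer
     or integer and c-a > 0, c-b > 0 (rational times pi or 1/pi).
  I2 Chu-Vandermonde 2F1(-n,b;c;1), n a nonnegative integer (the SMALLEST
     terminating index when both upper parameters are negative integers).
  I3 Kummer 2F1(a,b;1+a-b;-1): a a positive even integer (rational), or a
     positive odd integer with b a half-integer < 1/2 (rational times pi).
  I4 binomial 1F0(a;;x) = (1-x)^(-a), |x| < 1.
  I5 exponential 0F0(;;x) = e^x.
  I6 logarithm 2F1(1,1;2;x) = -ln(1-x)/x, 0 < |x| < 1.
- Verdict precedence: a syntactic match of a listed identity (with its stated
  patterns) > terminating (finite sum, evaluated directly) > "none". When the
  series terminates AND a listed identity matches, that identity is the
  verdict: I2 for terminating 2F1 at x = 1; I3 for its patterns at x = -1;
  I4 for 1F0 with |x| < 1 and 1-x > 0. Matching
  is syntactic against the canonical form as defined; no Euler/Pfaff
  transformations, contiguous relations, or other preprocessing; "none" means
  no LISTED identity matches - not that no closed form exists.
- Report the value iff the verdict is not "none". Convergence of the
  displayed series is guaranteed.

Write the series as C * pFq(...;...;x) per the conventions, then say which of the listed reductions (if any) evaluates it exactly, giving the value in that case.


Reduced: x = \frac{3}{8}, 1F0, upper = {-\frac{2}{3}}, lower = {-}, C = -\frac{2}{7}. Verdict: binomial (I4) matches (the 1F0 binomial series: exponent 2/3, x = \frac{3}{8}). Its exact value is \left(-\frac{2}{7}\right) \cdot \left(\frac{5}{8}\right)^{\frac{2}{3}}.

Structural cue: t_0 being -\frac{2}{7}, the running product (C = -2/7, x = 3/8) telescopes to a rising factorial.
Adjacent-term ratio: r(k) = \frac{3}{8} * (k-\frac{2}{3}) / [(k+1)] - rational; roots negated = parameters, x = \frac{3}{8}, C = -\frac{2}{7}.


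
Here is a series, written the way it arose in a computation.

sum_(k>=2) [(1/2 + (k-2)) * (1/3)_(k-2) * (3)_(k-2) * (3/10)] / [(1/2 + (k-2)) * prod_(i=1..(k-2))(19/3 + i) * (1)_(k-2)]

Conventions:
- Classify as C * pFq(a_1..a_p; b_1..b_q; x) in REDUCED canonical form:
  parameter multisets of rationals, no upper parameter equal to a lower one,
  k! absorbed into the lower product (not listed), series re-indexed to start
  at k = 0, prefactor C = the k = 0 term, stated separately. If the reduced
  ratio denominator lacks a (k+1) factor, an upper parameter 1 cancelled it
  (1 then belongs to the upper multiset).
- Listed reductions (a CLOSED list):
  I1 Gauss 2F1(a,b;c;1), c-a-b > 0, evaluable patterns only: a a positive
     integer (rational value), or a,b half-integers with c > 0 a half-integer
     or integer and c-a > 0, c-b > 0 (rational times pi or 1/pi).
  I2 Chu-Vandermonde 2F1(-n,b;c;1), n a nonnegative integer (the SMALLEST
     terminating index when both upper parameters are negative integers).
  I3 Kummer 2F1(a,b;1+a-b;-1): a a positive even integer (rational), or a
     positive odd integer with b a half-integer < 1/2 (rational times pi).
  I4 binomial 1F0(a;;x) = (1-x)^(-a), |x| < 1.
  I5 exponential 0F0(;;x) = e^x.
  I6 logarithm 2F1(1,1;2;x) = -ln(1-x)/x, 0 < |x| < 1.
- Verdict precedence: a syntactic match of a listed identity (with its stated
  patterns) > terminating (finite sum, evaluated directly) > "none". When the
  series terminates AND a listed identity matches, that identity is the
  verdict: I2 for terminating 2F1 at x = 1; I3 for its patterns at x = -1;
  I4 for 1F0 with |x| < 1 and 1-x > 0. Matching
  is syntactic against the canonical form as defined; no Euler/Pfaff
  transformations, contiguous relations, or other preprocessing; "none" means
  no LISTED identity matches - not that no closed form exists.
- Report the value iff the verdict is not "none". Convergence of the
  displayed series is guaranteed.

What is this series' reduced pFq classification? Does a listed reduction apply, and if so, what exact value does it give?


At argument 1: a 2F1 with upper {1/3, 3}, lower {22/3}, scaled by C = 3/10. Verdict: Gauss's theorem (I1) applies (x = 1: the Gamma ratio telescopes since c-a-b = 4 > 0 and a = 3 in Z>0). Exact value: 247/675.

The tell: x = 1 and (1)_k (prefactor 3/10) is k! itself.
Ratio: r(k) = 1 * (k+1/3) (k+3) / [(k+22/3) (k+1)] - rational in k, leading ratio 1; with t_0 = 3/10, classification follows.


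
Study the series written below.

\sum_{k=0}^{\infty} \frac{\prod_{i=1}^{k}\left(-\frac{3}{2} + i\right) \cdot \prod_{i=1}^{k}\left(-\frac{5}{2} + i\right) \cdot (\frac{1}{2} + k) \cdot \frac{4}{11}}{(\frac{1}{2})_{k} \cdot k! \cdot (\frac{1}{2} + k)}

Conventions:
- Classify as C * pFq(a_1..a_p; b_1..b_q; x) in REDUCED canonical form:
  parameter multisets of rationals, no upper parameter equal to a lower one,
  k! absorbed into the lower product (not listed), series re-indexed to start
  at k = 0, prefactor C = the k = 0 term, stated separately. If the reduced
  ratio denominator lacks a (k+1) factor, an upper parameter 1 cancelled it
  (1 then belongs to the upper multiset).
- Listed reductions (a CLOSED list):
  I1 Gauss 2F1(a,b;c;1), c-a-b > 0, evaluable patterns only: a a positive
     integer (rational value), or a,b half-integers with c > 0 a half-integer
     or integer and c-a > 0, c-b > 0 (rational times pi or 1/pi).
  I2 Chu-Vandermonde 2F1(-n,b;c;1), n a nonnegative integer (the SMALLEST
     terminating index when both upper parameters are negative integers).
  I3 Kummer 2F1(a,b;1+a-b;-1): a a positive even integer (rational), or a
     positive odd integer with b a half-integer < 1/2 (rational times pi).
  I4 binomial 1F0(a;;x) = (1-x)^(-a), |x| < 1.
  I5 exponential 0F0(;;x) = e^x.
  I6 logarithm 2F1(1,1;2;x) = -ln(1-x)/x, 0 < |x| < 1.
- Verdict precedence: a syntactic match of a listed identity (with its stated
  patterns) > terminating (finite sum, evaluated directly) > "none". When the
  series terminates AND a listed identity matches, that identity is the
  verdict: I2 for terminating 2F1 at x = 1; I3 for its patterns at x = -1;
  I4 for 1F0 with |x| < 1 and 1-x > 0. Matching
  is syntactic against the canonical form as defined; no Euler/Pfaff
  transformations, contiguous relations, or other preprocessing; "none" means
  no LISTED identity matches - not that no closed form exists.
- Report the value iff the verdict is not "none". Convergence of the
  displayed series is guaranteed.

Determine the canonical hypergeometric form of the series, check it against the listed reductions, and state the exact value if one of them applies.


Canonical form: C = \frac{4}{11} times 2F1 with upper {-\frac{3}{2}, -\frac{1}{2}}, lower {\frac{1}{2}}, x = 1. Verdict at x = 1: Gauss (I1, half-integer pattern) matches (x = 1; upper {-\frac{3}{2}, -\frac{1}{2}} half-integers, c = \frac{1}{2} in the evaluable pattern). Its exact value is \frac{3}{11} \cdot \pi.

First insight: from the first term \frac{4}{11}: the running product (C = 4/11) telescopes to a rising factorial.
Step ratio: r(k) = 1 * (k-\frac{3}{2}) (k-\frac{1}{2}) / [(k+\frac{1}{2}) (k+1)] - rational; roots negated = parameters, x = 1, C = \frac{4}{11}.


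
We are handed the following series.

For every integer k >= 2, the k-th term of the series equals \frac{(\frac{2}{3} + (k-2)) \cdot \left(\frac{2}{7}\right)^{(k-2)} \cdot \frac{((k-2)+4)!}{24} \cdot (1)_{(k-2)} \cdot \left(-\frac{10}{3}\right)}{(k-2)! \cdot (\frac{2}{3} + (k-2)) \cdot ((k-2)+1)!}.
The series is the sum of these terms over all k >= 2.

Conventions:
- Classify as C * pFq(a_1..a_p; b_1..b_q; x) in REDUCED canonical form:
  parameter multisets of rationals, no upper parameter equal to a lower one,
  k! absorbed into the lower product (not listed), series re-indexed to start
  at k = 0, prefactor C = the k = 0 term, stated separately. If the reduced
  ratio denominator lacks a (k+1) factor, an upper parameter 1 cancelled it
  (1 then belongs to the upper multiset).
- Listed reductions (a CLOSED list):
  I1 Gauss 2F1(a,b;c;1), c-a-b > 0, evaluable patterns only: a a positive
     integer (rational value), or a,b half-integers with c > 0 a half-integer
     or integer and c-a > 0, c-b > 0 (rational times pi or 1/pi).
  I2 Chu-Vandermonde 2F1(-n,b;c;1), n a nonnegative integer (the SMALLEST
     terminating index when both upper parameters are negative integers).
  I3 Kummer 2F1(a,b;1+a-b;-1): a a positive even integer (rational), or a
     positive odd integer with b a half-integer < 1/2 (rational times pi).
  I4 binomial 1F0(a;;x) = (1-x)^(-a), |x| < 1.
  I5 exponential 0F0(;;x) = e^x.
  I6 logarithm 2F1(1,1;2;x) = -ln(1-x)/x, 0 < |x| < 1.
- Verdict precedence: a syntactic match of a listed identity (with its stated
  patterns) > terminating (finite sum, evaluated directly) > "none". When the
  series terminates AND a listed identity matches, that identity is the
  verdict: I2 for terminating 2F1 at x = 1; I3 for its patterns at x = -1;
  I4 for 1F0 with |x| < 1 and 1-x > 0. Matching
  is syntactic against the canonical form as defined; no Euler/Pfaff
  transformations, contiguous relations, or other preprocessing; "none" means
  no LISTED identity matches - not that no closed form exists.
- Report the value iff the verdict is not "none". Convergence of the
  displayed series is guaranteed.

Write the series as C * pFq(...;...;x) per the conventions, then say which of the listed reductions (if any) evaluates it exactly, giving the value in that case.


Key observation: t_0 = -\frac{10}{3} here, and the factorial ratio (C = -10/3) (k+a-1)!/(a-1)! is a rising factorial (a)_k.
Term ratio: r(k) = \frac{2}{7} * (k+1) (k+5) / [(k+2) (k+1)] - rational in k, leading ratio \frac{2}{7}; with t_0 = -\frac{10}{3}, classification follows.

Reduced: x = \frac{2}{7}, 2F1, upper = {1, 5}, lower = {2}, C = -\frac{10}{3}. Verdict: none - this 2F1 at x = \frac{2}{7} matches no listed pattern, and upper {1, 5} holds no stopper.


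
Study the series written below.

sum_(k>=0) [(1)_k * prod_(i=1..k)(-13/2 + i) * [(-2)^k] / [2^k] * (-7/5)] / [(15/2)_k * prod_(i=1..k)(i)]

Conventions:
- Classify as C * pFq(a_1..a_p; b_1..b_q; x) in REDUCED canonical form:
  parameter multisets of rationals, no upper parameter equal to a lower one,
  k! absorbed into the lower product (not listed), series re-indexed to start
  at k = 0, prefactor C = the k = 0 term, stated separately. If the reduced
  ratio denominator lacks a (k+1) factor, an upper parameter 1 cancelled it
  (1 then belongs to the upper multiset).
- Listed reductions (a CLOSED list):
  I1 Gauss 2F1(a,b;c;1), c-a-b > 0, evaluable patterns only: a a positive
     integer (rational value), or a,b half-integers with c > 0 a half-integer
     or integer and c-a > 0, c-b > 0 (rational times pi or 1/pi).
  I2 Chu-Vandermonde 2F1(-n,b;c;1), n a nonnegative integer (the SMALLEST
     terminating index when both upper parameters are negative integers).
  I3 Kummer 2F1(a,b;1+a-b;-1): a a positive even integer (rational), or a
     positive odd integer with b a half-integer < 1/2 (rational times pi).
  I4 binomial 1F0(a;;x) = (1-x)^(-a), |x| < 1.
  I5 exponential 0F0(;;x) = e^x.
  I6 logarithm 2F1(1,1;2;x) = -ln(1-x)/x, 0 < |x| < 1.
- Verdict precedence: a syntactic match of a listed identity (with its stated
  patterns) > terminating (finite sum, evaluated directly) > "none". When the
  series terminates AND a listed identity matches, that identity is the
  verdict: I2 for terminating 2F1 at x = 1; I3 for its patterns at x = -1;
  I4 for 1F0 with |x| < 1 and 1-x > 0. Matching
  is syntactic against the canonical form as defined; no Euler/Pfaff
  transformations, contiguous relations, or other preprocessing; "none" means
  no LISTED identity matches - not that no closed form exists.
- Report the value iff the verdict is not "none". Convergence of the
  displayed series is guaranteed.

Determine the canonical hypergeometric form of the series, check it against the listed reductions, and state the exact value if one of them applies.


Prefactor -7/5, argument -1: 2F1 with upper {-11/2, 1} over lower {15/2}. Verdict (x = -1): the Kummer evaluation I3 applies (x = -1; c = 15/2 equals 1+a-b for upper {-11/2, 1}: listed pattern). Sum: (-21021/20480) * pi.

The tell: from the first term -7/5: the two k-th powers (prefactor -7/5) combine into one argument.
Ratio: r(k) = (-1) * (k-11/2) (k+1) / [(k+15/2) (k+1)] - poly over poly, x = (-1) from leading terms; C = -7/5 at k = 0.


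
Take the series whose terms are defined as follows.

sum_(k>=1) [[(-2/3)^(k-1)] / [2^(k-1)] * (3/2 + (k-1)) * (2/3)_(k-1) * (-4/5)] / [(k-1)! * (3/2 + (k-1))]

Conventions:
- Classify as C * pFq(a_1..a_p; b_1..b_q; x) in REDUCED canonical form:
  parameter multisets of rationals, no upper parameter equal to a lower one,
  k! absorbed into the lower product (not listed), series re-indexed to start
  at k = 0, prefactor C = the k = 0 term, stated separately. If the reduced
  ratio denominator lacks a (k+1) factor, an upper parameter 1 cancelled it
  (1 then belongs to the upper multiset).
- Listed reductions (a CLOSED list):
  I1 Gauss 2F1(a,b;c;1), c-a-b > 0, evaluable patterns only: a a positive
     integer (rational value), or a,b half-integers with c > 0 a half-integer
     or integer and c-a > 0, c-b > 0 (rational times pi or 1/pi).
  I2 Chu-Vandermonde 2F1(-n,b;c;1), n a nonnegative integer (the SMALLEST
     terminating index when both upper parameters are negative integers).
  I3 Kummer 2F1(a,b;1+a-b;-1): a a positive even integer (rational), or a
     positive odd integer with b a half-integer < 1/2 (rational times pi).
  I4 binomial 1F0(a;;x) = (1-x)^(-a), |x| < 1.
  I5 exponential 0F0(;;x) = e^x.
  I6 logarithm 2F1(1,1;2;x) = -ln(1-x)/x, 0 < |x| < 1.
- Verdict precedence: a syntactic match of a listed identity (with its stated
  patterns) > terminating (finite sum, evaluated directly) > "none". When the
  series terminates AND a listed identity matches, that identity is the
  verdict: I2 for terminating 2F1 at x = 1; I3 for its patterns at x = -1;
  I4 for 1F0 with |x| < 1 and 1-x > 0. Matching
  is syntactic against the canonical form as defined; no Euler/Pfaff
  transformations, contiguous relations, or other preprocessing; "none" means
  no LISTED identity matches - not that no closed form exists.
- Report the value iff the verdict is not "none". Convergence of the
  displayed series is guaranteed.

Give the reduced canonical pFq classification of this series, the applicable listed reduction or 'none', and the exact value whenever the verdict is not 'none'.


x = -1/3 here; the reduced form reads 1F0, upper {2/3}, lower {-}, C = -4/5. Verdict: binomial (I4) applies (the 1F0 binomial series: exponent -2/3, x = -1/3). Value: (-4/5) * (4/3)^(-2/3).

Structural cue: from the first term -4/5: the two k-th powers (C = -4/5, x = -1/3) combine into one argument.
Ratio: r(k) = (-1/3) * (k+2/3) / [(k+1)] - rational in k, leading ratio (-1/3); with t_0 = -4/5, classification follows.


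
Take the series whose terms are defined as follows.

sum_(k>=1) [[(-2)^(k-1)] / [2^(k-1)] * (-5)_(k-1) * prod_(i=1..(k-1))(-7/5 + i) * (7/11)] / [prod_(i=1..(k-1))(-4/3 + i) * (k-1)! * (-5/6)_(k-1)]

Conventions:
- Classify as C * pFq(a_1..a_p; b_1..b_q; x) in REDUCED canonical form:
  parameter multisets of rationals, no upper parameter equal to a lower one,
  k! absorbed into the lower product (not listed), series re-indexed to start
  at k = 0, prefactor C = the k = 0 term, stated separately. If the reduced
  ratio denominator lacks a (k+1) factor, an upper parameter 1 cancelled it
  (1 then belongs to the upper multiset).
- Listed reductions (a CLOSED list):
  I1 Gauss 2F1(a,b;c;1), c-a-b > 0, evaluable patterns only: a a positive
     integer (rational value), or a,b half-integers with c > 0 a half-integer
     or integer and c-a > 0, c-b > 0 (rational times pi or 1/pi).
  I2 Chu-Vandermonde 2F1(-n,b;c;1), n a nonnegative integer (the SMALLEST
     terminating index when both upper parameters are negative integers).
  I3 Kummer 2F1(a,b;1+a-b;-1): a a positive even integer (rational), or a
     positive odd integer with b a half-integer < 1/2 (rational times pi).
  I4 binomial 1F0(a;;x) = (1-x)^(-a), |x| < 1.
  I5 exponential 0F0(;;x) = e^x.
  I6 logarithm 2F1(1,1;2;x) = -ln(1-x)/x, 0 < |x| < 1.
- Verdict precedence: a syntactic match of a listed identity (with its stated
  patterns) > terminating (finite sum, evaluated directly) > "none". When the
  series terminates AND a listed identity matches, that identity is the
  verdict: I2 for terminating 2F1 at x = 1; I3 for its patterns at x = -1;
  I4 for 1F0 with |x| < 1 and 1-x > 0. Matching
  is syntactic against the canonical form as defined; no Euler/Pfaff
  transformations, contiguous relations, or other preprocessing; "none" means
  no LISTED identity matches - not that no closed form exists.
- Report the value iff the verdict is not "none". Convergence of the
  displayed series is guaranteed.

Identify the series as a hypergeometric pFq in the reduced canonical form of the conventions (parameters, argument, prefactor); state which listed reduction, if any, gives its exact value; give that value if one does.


Structural cue: with t_0 = 7/11, the running product (C = 7/11, x = -1) telescopes to a rising factorial.
Ratio: r(k) = (-1) * (k-5) (k-2/5) / [(k-5/6) (k-1/3) (k+1)] - rational in k, leading ratio (-1); with t_0 = 7/11, classification follows.

This is 7/11 * 2F2(-5, -2/5; -5/6, -1/3; -1) in reduced canonical form. Verdict: terminating - upper -5 stops the sum at k = 5; the 6 terms are added exactly. Value: -18657229097/179609375.


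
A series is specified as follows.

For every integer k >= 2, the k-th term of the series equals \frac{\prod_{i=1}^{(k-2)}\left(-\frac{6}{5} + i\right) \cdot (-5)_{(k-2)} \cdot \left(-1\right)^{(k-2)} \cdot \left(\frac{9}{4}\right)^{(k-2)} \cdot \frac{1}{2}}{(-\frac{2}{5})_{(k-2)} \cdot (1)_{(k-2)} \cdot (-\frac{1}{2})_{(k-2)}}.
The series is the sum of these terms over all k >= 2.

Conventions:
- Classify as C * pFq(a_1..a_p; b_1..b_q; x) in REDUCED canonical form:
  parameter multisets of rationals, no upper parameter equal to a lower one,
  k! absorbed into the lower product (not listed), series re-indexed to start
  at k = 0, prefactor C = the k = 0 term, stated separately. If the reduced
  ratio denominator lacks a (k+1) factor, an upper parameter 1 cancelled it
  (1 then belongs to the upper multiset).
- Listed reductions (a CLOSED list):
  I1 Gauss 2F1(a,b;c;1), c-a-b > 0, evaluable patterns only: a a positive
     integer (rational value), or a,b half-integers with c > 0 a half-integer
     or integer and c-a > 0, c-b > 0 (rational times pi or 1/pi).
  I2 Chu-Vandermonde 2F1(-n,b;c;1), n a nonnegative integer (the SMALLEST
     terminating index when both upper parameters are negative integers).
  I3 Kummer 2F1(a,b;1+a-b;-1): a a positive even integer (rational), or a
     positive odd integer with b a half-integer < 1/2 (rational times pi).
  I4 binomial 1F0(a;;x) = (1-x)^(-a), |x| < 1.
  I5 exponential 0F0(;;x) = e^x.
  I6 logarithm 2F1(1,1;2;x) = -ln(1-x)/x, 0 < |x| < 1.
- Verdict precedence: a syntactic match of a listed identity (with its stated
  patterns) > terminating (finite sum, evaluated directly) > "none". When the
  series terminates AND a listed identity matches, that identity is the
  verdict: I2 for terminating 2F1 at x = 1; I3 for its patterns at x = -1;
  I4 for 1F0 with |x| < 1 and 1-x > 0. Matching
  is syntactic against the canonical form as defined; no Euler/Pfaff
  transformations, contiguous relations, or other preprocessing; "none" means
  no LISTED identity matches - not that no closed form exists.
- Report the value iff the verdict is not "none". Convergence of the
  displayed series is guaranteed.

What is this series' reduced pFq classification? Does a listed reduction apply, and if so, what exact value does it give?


At argument -\frac{9}{4}: a 2F2 with upper {-5, -\frac{1}{5}}, lower {-\frac{1}{2}, -\frac{2}{5}}, scaled by C = \frac{1}{2}. Verdict: terminating - the sum ends at index 5 because -5 is a negative integer; exact evaluation follows. Sum: -\frac{4147079}{16640}.

The tell: from the first term \frac{1}{2}: the (-1)^k factor (C = 1/2) folds into the argument's sign.
Term ratio: r(k) = -\frac{9}{4} * (k-5) (k-\frac{1}{5}) / [(k-\frac{1}{2}) (k-\frac{2}{5}) (k+1)] - rational; roots negated = parameters, x = -\frac{9}{4}, C = \frac{1}{2}.


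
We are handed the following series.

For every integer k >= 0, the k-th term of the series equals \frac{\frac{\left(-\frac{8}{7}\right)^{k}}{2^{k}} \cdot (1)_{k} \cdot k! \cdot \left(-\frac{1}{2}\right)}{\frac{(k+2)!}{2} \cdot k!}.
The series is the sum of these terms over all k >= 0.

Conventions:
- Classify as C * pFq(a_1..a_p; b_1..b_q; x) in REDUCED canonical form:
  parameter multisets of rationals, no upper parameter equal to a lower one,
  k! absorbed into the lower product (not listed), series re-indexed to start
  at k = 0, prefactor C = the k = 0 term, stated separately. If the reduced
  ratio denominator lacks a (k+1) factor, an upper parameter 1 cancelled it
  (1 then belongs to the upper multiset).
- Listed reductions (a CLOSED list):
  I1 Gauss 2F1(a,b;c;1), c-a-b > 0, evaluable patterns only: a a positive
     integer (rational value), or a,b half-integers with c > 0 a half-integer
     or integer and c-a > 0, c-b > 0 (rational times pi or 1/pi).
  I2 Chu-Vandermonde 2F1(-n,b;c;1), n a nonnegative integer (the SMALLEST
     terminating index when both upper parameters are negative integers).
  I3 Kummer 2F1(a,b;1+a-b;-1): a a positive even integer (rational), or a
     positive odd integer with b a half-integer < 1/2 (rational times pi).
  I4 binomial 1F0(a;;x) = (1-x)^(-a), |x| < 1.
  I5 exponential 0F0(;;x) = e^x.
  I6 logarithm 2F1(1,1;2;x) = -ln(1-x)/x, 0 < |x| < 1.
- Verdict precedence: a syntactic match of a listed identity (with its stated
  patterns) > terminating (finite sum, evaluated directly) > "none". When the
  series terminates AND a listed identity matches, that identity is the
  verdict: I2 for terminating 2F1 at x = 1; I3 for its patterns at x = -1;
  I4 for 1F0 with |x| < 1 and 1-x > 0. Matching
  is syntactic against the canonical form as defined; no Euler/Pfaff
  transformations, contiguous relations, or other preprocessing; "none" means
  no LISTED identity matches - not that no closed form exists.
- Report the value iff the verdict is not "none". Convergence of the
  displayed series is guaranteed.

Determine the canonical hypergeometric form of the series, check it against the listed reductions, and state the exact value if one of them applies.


At argument -\frac{4}{7}: a 2F1 with upper {1, 1}, lower {3}, scaled by C = -\frac{1}{2}. Verdict: no listed reduction: x = -\frac{4}{7} and upper {1, 1} fail every I1-I6 pattern.

First insight: t_0 being -\frac{1}{2}, the factorial ratio (C = -1/2) (k+a-1)!/(a-1)! is a rising factorial (a)_k.
Ratio: r(k) = -\frac{4}{7} * (k+1) (k+1) / [(k+3) (k+1)] ; factor over Q: parameters, x = -\frac{4}{7}, and C = -\frac{1}{2}.
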